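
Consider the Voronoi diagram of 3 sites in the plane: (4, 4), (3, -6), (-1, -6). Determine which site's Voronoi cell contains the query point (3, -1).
Nearest site = (3, -6)

The Voronoi cell of site s contains exactly those query points closer to s than to any other site. Compute squared distances from q = (3, -1) to each site:
  (3 − 3)² + (-6 − -1)² = 25
  (4 − 3)² + (4 − -1)² = 26
  (-1 − 3)² + (-6 − -1)² = 41
Minimum is attained by (3, -6), so q lies in its Voronoi cell.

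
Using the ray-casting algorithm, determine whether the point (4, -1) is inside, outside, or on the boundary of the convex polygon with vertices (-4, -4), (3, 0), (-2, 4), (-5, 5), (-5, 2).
The point (4, -1) lies strictly outside the polygon

Cast a horizontal ray to the right from the query point and count how many polygon edges it crosses (each edge strictly once or zero times, handled with the usual half-open convention). 
Parity of crossings → even ⇒ outside.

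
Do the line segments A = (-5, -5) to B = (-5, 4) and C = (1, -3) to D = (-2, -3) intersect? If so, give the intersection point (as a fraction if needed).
No (intersection of containing lines falls outside at least one segment)

Parametrize and solve: t = 2/9, s = 2. At least one of these is outside [0, 1], so the segments do not intersect.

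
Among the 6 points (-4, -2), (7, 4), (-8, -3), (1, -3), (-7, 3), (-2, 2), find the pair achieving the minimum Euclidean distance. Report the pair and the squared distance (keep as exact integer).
Pair = ((-4, -2), (-8, -3)); squared distance = 17

Compute all C(6, 2) = 15 pairwise squared distances (x_i − x_j)² + (y_i − y_j)². The minimum is 17, attained by the pair ((-4, -2), (-8, -3)).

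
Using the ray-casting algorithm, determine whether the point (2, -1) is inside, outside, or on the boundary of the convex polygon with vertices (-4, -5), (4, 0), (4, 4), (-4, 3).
The point (2, -1) lies strictly inside the polygon

Cast a horizontal ray to the right from the query point and count how many polygon edges it crosses (each edge strictly once or zero times, handled with the usual half-open convention). 
Parity of crossings → odd ⇒ inside.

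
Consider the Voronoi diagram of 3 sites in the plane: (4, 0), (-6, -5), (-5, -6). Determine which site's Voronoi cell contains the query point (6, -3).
Nearest site = (4, 0)

The Voronoi cell of site s contains exactly those query points closer to s than to any other site. Compute squared distances from q = (6, -3) to each site:
  (4 − 6)² + (0 − -3)² = 13
  (-5 − 6)² + (-6 − -3)² = 130
  (-6 − 6)² + (-5 − -3)² = 148
Minimum is attained by (4, 0), so q lies in its Voronoi cell.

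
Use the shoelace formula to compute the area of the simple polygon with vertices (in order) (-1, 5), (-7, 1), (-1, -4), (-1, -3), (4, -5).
Area = 47

Shoelace formula: Area = (1/2) |Σ_i (x_i · y_{i+1} − x_{i+1} · y_i)| (indices mod n). Compute each cross term:
  (-1)(1) − (-7)(5) = 34
  (-7)(-4) − (-1)(1) = 29
  (-1)(-3) − (-1)(-4) = -1
  (-1)(-5) − (4)(-3) = 17
  (4)(5) − (-1)(-5) = 15
Sum = 94, so (signed) Area = 94/2 = 47, |Area| = 47.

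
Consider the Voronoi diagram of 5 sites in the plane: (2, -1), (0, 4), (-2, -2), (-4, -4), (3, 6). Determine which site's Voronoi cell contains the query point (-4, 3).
Nearest site = (0, 4)

The Voronoi cell of site s contains exactly those query points closer to s than to any other site. Compute squared distances from q = (-4, 3) to each site:
  (0 − -4)² + (4 − 3)² = 17
  (-2 − -4)² + (-2 − 3)² = 29
  (-4 − -4)² + (-4 − 3)² = 49
  (2 − -4)² + (-1 − 3)² = 52
  (3 − -4)² + (6 − 3)² = 58
Minimum is attained by (0, 4), so q lies in its Voronoi cell.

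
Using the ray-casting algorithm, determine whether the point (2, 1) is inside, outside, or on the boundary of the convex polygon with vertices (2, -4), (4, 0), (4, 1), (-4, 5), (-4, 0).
The point (2, 1) lies strictly inside the polygon

Cast a horizontal ray to the right from the query point and count how many polygon edges it crosses (each edge strictly once or zero times, handled with the usual half-open convention). 
Parity of crossings → odd ⇒ inside.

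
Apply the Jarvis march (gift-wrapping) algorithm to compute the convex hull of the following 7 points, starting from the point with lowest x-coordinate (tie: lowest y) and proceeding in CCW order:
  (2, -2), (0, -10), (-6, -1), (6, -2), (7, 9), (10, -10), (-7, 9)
Hull (CCW) = [(-7, 9), (-6, -1), (0, -10), (10, -10), (7, 9)]

Jarvis march: at each step, from the current hull vertex p, select the next vertex q as the point such that every other point lies strictly to the left of (or on) the directed line p → q. (Equivalently: for every other point r, the cross product (q − p) × (r − p) ≥ 0.)
Starting point (lowest x, tie lowest y): (-7, 9). Wrap until returning to start. Resulting hull: (-7, 9), (-6, -1), (0, -10), (10, -10), (7, 9).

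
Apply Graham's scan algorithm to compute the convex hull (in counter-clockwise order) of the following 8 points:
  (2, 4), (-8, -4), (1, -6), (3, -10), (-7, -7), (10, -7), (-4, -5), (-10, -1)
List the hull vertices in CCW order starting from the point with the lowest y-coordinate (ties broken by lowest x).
Hull (CCW) = [(3, -10), (10, -7), (2, 4), (-10, -1), (-7, -7)]

Graham scan procedure:
  1. Find the pivot p₀ = point with lowest y (tie → lowest x): (3, -10).
  2. Sort the remaining points by polar angle around p₀.
  3. Walk through sorted points, maintaining a stack; pop the top while the last three entries make a non-left turn (cross product ≤ 0).
  4. Final stack is the convex hull in CCW order: (3, -10), (10, -7), (2, 4), (-10, -1), (-7, -7).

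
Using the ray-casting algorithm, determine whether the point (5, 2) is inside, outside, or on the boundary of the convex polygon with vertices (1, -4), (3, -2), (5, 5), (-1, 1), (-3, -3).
The point (5, 2) lies strictly outside the polygon

Cast a horizontal ray to the right from the query point and count how many polygon edges it crosses (each edge strictly once or zero times, handled with the usual half-open convention). 
Parity of crossings → even ⇒ outside.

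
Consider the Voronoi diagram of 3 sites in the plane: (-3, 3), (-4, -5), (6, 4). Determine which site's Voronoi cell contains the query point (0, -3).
Nearest site = (-4, -5)

The Voronoi cell of site s contains exactly those query points closer to s than to any other site. Compute squared distances from q = (0, -3) to each site:
  (-4 − 0)² + (-5 − -3)² = 20
  (-3 − 0)² + (3 − -3)² = 45
  (6 − 0)² + (4 − -3)² = 85
Minimum is attained by (-4, -5), so q lies in its Voronoi cell.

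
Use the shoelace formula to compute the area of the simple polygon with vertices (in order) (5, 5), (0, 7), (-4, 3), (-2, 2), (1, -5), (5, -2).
Area = 127/2

Shoelace formula: Area = (1/2) |Σ_i (x_i · y_{i+1} − x_{i+1} · y_i)| (indices mod n). Compute each cross term:
  (5)(7) − (0)(5) = 35
  (0)(3) − (-4)(7) = 28
  (-4)(2) − (-2)(3) = -2
  (-2)(-5) − (1)(2) = 8
  (1)(-2) − (5)(-5) = 23
  (5)(5) − (5)(-2) = 35
Sum = 127, so (signed) Area = 127/2 = 127/2, |Area| = 127/2.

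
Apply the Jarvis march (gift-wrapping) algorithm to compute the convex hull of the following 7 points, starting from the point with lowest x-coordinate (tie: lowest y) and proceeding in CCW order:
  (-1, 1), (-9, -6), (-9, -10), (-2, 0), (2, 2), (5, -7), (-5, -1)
Hull (CCW) = [(-9, -10), (5, -7), (2, 2), (-1, 1), (-5, -1), (-9, -6)]

Jarvis march: at each step, from the current hull vertex p, select the next vertex q as the point such that every other point lies strictly to the left of (or on) the directed line p → q. (Equivalently: for every other point r, the cross product (q − p) × (r − p) ≥ 0.)
Starting point (lowest x, tie lowest y): (-9, -10). Wrap until returning to start. Resulting hull: (-9, -10), (5, -7), (2, 2), (-1, 1), (-5, -1), (-9, -6).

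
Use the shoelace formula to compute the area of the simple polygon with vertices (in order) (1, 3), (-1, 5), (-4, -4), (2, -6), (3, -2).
Area = 89/2

Shoelace formula: Area = (1/2) |Σ_i (x_i · y_{i+1} − x_{i+1} · y_i)| (indices mod n). Compute each cross term:
  (1)(5) − (-1)(3) = 8
  (-1)(-4) − (-4)(5) = 24
  (-4)(-6) − (2)(-4) = 32
  (2)(-2) − (3)(-6) = 14
  (3)(3) − (1)(-2) = 11
Sum = 89, so (signed) Area = 89/2 = 89/2, |Area| = 89/2.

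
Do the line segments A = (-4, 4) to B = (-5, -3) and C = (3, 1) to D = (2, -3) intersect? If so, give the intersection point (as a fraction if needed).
No (intersection of containing lines falls outside at least one segment)

Parametrize and solve: t = 31/3, s = 52/3. At least one of these is outside [0, 1], so the segments do not intersect.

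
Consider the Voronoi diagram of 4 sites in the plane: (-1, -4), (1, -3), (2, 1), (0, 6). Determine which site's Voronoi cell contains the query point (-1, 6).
Nearest site = (0, 6)

The Voronoi cell of site s contains exactly those query points closer to s than to any other site. Compute squared distances from q = (-1, 6) to each site:
  (0 − -1)² + (6 − 6)² = 1
  (2 − -1)² + (1 − 6)² = 34
  (1 − -1)² + (-3 − 6)² = 85
  (-1 − -1)² + (-4 − 6)² = 100
Minimum is attained by (0, 6), so q lies in its Voronoi cell.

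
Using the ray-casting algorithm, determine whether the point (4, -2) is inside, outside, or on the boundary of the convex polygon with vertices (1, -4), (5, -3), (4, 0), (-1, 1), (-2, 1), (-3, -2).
The point (4, -2) lies strictly inside the polygon

Cast a horizontal ray to the right from the query point and count how many polygon edges it crosses (each edge strictly once or zero times, handled with the usual half-open convention). 
Parity of crossings → odd ⇒ inside.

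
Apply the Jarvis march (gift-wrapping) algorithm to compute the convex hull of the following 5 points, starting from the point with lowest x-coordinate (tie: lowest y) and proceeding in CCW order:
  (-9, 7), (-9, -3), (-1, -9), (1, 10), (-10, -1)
Hull (CCW) = [(-10, -1), (-9, -3), (-1, -9), (1, 10), (-9, 7)]

Jarvis march: at each step, from the current hull vertex p, select the next vertex q as the point such that every other point lies strictly to the left of (or on) the directed line p → q. (Equivalently: for every other point r, the cross product (q − p) × (r − p) ≥ 0.)
Starting point (lowest x, tie lowest y): (-10, -1). Wrap until returning to start. Resulting hull: (-10, -1), (-9, -3), (-1, -9), (1, 10), (-9, 7).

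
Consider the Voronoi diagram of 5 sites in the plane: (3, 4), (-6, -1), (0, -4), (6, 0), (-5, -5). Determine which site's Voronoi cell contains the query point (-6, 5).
Nearest site = (-6, -1)

The Voronoi cell of site s contains exactly those query points closer to s than to any other site. Compute squared distances from q = (-6, 5) to each site:
  (-6 − -6)² + (-1 − 5)² = 36
  (3 − -6)² + (4 − 5)² = 82
  (-5 − -6)² + (-5 − 5)² = 101
  (0 − -6)² + (-4 − 5)² = 117
  (6 − -6)² + (0 − 5)² = 169
Minimum is attained by (-6, -1), so q lies in its Voronoi cell.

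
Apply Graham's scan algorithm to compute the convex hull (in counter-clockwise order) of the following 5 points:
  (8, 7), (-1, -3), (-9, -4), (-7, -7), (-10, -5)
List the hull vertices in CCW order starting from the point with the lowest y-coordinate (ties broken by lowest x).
Hull (CCW) = [(-7, -7), (-1, -3), (8, 7), (-9, -4), (-10, -5)]

Graham scan procedure:
  1. Find the pivot p₀ = point with lowest y (tie → lowest x): (-7, -7).
  2. Sort the remaining points by polar angle around p₀.
  3. Walk through sorted points, maintaining a stack; pop the top while the last three entries make a non-left turn (cross product ≤ 0).
  4. Final stack is the convex hull in CCW order: (-7, -7), (-1, -3), (8, 7), (-9, -4), (-10, -5).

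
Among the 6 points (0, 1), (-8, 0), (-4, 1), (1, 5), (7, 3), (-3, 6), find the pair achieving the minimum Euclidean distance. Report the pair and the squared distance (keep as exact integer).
Pair = ((0, 1), (-4, 1)); squared distance = 16

Compute all C(6, 2) = 15 pairwise squared distances (x_i − x_j)² + (y_i − y_j)². The minimum is 16, attained by the pair ((0, 1), (-4, 1)).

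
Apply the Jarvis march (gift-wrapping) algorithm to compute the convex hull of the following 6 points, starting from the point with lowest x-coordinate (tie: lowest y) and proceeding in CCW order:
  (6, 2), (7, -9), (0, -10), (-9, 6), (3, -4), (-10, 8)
Hull (CCW) = [(-10, 8), (-9, 6), (0, -10), (7, -9), (6, 2)]

Jarvis march: at each step, from the current hull vertex p, select the next vertex q as the point such that every other point lies strictly to the left of (or on) the directed line p → q. (Equivalently: for every other point r, the cross product (q − p) × (r − p) ≥ 0.)
Starting point (lowest x, tie lowest y): (-10, 8). Wrap until returning to start. Resulting hull: (-10, 8), (-9, 6), (0, -10), (7, -9), (6, 2).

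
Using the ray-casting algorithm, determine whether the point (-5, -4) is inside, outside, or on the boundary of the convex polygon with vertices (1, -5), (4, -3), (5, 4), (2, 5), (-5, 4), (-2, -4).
The point (-5, -4) lies strictly outside the polygon

Cast a horizontal ray to the right from the query point and count how many polygon edges it crosses (each edge strictly once or zero times, handled with the usual half-open convention). 
Parity of crossings → even ⇒ outside.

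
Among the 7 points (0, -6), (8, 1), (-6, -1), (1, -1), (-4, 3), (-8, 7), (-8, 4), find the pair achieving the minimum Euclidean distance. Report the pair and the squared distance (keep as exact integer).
Pair = ((-8, 7), (-8, 4)); squared distance = 9

Compute all C(7, 2) = 21 pairwise squared distances (x_i − x_j)² + (y_i − y_j)². The minimum is 9, attained by the pair ((-8, 7), (-8, 4)).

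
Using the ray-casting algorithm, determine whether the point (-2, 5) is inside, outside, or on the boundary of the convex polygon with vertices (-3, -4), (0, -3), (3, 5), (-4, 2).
The point (-2, 5) lies strictly outside the polygon

Cast a horizontal ray to the right from the query point and count how many polygon edges it crosses (each edge strictly once or zero times, handled with the usual half-open convention). 
Parity of crossings → even ⇒ outside.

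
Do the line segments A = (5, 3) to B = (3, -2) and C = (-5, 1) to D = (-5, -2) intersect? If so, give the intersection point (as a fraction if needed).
No (intersection of containing lines falls outside at least one segment)

Parametrize and solve: t = 5, s = 23/3. At least one of these is outside [0, 1], so the segments do not intersect.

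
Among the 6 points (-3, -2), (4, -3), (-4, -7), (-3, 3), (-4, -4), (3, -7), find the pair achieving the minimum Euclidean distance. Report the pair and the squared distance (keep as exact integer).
Pair = ((-3, -2), (-4, -4)); squared distance = 5

Compute all C(6, 2) = 15 pairwise squared distances (x_i − x_j)² + (y_i − y_j)². The minimum is 5, attained by the pair ((-3, -2), (-4, -4)).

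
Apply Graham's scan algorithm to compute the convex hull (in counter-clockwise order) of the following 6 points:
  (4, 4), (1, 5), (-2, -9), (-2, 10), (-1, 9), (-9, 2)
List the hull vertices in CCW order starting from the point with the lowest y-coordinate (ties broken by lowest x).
Hull (CCW) = [(-2, -9), (4, 4), (-2, 10), (-9, 2)]

Graham scan procedure:
  1. Find the pivot p₀ = point with lowest y (tie → lowest x): (-2, -9).
  2. Sort the remaining points by polar angle around p₀.
  3. Walk through sorted points, maintaining a stack; pop the top while the last three entries make a non-left turn (cross product ≤ 0).
  4. Final stack is the convex hull in CCW order: (-2, -9), (4, 4), (-2, 10), (-9, 2).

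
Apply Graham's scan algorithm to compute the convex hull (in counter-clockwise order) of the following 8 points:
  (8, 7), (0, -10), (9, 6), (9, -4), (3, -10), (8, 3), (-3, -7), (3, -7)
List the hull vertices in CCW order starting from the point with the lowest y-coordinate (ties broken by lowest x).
Hull (CCW) = [(0, -10), (3, -10), (9, -4), (9, 6), (8, 7), (-3, -7)]

Graham scan procedure:
  1. Find the pivot p₀ = point with lowest y (tie → lowest x): (0, -10).
  2. Sort the remaining points by polar angle around p₀.
  3. Walk through sorted points, maintaining a stack; pop the top while the last three entries make a non-left turn (cross product ≤ 0).
  4. Final stack is the convex hull in CCW order: (0, -10), (3, -10), (9, -4), (9, 6), (8, 7), (-3, -7).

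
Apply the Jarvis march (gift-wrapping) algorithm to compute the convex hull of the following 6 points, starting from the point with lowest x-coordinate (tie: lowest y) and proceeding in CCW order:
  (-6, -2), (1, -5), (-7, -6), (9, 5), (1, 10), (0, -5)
Hull (CCW) = [(-7, -6), (1, -5), (9, 5), (1, 10), (-6, -2)]

Jarvis march: at each step, from the current hull vertex p, select the next vertex q as the point such that every other point lies strictly to the left of (or on) the directed line p → q. (Equivalently: for every other point r, the cross product (q − p) × (r − p) ≥ 0.)
Starting point (lowest x, tie lowest y): (-7, -6). Wrap until returning to start. Resulting hull: (-7, -6), (1, -5), (9, 5), (1, 10), (-6, -2).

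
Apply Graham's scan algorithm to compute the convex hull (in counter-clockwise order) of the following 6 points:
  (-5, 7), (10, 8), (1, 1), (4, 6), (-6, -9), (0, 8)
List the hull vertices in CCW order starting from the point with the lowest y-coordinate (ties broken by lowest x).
Hull (CCW) = [(-6, -9), (10, 8), (0, 8), (-5, 7)]

Graham scan procedure:
  1. Find the pivot p₀ = point with lowest y (tie → lowest x): (-6, -9).
  2. Sort the remaining points by polar angle around p₀.
  3. Walk through sorted points, maintaining a stack; pop the top while the last three entries make a non-left turn (cross product ≤ 0).
  4. Final stack is the convex hull in CCW order: (-6, -9), (10, 8), (0, 8), (-5, 7).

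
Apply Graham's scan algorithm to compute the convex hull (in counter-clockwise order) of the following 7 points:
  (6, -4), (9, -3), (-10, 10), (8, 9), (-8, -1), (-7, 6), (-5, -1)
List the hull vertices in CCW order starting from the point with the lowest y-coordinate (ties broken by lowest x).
Hull (CCW) = [(6, -4), (9, -3), (8, 9), (-10, 10), (-8, -1)]

Graham scan procedure:
  1. Find the pivot p₀ = point with lowest y (tie → lowest x): (6, -4).
  2. Sort the remaining points by polar angle around p₀.
  3. Walk through sorted points, maintaining a stack; pop the top while the last three entries make a non-left turn (cross product ≤ 0).
  4. Final stack is the convex hull in CCW order: (6, -4), (9, -3), (8, 9), (-10, 10), (-8, -1).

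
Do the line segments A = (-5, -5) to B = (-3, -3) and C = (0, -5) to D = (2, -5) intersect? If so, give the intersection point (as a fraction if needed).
No (intersection of containing lines falls outside at least one segment)

Parametrize and solve: t = 0, s = -5/2. At least one of these is outside [0, 1], so the segments do not intersect.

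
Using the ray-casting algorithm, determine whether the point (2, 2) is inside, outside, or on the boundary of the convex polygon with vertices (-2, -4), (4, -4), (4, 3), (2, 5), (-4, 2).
The point (2, 2) lies strictly inside the polygon

Cast a horizontal ray to the right from the query point and count how many polygon edges it crosses (each edge strictly once or zero times, handled with the usual half-open convention). 
Parity of crossings → odd ⇒ inside.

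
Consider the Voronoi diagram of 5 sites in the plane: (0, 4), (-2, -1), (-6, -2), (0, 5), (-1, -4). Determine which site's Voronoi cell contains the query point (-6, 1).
Nearest site = (-6, -2)

The Voronoi cell of site s contains exactly those query points closer to s than to any other site. Compute squared distances from q = (-6, 1) to each site:
  (-6 − -6)² + (-2 − 1)² = 9
  (-2 − -6)² + (-1 − 1)² = 20
  (0 − -6)² + (4 − 1)² = 45
  (-1 − -6)² + (-4 − 1)² = 50
  (0 − -6)² + (5 − 1)² = 52
Minimum is attained by (-6, -2), so q lies in its Voronoi cell.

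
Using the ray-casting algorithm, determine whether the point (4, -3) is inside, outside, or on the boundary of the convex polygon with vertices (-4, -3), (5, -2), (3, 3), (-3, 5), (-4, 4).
The point (4, -3) lies strictly outside the polygon

Cast a horizontal ray to the right from the query point and count how many polygon edges it crosses (each edge strictly once or zero times, handled with the usual half-open convention). 
Parity of crossings → even ⇒ outside.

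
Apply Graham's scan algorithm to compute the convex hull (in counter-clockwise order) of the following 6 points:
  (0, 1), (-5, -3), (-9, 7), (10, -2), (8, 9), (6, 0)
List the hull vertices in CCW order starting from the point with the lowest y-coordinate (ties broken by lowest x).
Hull (CCW) = [(-5, -3), (10, -2), (8, 9), (-9, 7)]

Graham scan procedure:
  1. Find the pivot p₀ = point with lowest y (tie → lowest x): (-5, -3).
  2. Sort the remaining points by polar angle around p₀.
  3. Walk through sorted points, maintaining a stack; pop the top while the last three entries make a non-left turn (cross product ≤ 0).
  4. Final stack is the convex hull in CCW order: (-5, -3), (10, -2), (8, 9), (-9, 7).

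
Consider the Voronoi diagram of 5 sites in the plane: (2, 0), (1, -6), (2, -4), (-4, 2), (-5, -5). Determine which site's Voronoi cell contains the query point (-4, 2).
Nearest site = (-4, 2)

The Voronoi cell of site s contains exactly those query points closer to s than to any other site. Compute squared distances from q = (-4, 2) to each site:
  (-4 − -4)² + (2 − 2)² = 0
  (2 − -4)² + (0 − 2)² = 40
  (-5 − -4)² + (-5 − 2)² = 50
  (2 − -4)² + (-4 − 2)² = 72
  (1 − -4)² + (-6 − 2)² = 89
Minimum is attained by (-4, 2), so q lies in its Voronoi cell.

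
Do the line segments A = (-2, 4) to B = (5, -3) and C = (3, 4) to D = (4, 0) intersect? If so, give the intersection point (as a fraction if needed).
No (intersection of containing lines falls outside at least one segment)

Parametrize and solve: t = 20/21, s = 5/3. At least one of these is outside [0, 1], so the segments do not intersect.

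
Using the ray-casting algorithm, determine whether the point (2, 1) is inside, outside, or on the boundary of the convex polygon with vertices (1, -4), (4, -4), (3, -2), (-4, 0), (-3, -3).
The point (2, 1) lies strictly outside the polygon

Cast a horizontal ray to the right from the query point and count how many polygon edges it crosses (each edge strictly once or zero times, handled with the usual half-open convention). 
Parity of crossings → even ⇒ outside.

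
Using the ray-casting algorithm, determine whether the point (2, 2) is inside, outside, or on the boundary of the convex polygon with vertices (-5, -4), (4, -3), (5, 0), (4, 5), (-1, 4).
The point (2, 2) lies strictly inside the polygon

Cast a horizontal ray to the right from the query point and count how many polygon edges it crosses (each edge strictly once or zero times, handled with the usual half-open convention). 
Parity of crossings → odd ⇒ inside.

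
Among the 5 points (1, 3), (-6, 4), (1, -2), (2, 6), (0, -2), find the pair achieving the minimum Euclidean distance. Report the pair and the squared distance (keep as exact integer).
Pair = ((1, -2), (0, -2)); squared distance = 1

Compute all C(5, 2) = 10 pairwise squared distances (x_i − x_j)² + (y_i − y_j)². The minimum is 1, attained by the pair ((1, -2), (0, -2)).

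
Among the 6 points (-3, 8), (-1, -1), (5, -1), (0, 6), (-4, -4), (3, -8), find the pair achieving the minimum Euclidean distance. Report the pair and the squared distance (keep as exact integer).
Pair = ((-3, 8), (0, 6)); squared distance = 13

Compute all C(6, 2) = 15 pairwise squared distances (x_i − x_j)² + (y_i − y_j)². The minimum is 13, attained by the pair ((-3, 8), (0, 6)).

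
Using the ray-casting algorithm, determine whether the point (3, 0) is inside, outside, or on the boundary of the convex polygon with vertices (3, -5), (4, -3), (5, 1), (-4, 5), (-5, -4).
The point (3, 0) lies strictly inside the polygon

Cast a horizontal ray to the right from the query point and count how many polygon edges it crosses (each edge strictly once or zero times, handled with the usual half-open convention). 
Parity of crossings → odd ⇒ inside.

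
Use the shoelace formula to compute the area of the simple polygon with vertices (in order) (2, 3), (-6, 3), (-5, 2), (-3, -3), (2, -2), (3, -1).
Area = 75/2

Shoelace formula: Area = (1/2) |Σ_i (x_i · y_{i+1} − x_{i+1} · y_i)| (indices mod n). Compute each cross term:
  (2)(3) − (-6)(3) = 24
  (-6)(2) − (-5)(3) = 3
  (-5)(-3) − (-3)(2) = 21
  (-3)(-2) − (2)(-3) = 12
  (2)(-1) − (3)(-2) = 4
  (3)(3) − (2)(-1) = 11
Sum = 75, so (signed) Area = 75/2 = 75/2, |Area| = 75/2.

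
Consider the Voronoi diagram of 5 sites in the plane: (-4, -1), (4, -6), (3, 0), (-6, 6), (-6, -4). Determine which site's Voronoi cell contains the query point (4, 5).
Nearest site = (3, 0)

The Voronoi cell of site s contains exactly those query points closer to s than to any other site. Compute squared distances from q = (4, 5) to each site:
  (3 − 4)² + (0 − 5)² = 26
  (-4 − 4)² + (-1 − 5)² = 100
  (-6 − 4)² + (6 − 5)² = 101
  (4 − 4)² + (-6 − 5)² = 121
  (-6 − 4)² + (-4 − 5)² = 181
Minimum is attained by (3, 0), so q lies in its Voronoi cell.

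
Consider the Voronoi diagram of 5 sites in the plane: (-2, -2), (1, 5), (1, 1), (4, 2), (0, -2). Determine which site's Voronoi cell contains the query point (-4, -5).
Nearest site = (-2, -2)

The Voronoi cell of site s contains exactly those query points closer to s than to any other site. Compute squared distances from q = (-4, -5) to each site:
  (-2 − -4)² + (-2 − -5)² = 13
  (0 − -4)² + (-2 − -5)² = 25
  (1 − -4)² + (1 − -5)² = 61
  (4 − -4)² + (2 − -5)² = 113
  (1 − -4)² + (5 − -5)² = 125
Minimum is attained by (-2, -2), so q lies in its Voronoi cell.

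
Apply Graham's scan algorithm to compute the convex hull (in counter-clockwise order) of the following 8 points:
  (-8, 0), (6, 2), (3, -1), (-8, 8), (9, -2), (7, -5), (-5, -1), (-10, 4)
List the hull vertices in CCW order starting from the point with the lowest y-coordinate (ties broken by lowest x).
Hull (CCW) = [(7, -5), (9, -2), (6, 2), (-8, 8), (-10, 4), (-8, 0)]

Graham scan procedure:
  1. Find the pivot p₀ = point with lowest y (tie → lowest x): (7, -5).
  2. Sort the remaining points by polar angle around p₀.
  3. Walk through sorted points, maintaining a stack; pop the top while the last three entries make a non-left turn (cross product ≤ 0).
  4. Final stack is the convex hull in CCW order: (7, -5), (9, -2), (6, 2), (-8, 8), (-10, 4), (-8, 0).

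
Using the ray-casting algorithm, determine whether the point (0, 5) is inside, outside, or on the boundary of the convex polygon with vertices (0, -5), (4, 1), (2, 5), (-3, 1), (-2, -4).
The point (0, 5) lies strictly outside the polygon

Cast a horizontal ray to the right from the query point and count how many polygon edges it crosses (each edge strictly once or zero times, handled with the usual half-open convention). 
Parity of crossings → even ⇒ outside.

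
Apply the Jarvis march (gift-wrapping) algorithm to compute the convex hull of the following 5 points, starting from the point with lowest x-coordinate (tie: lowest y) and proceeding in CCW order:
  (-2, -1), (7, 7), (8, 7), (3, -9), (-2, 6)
Hull (CCW) = [(-2, -1), (3, -9), (8, 7), (7, 7), (-2, 6)]

Jarvis march: at each step, from the current hull vertex p, select the next vertex q as the point such that every other point lies strictly to the left of (or on) the directed line p → q. (Equivalently: for every other point r, the cross product (q − p) × (r − p) ≥ 0.)
Starting point (lowest x, tie lowest y): (-2, -1). Wrap until returning to start. Resulting hull: (-2, -1), (3, -9), (8, 7), (7, 7), (-2, 6).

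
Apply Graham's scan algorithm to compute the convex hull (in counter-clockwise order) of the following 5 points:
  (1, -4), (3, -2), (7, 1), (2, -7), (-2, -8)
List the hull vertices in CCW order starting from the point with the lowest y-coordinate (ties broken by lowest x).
Hull (CCW) = [(-2, -8), (2, -7), (7, 1), (3, -2), (1, -4)]

Graham scan procedure:
  1. Find the pivot p₀ = point with lowest y (tie → lowest x): (-2, -8).
  2. Sort the remaining points by polar angle around p₀.
  3. Walk through sorted points, maintaining a stack; pop the top while the last three entries make a non-left turn (cross product ≤ 0).
  4. Final stack is the convex hull in CCW order: (-2, -8), (2, -7), (7, 1), (3, -2), (1, -4).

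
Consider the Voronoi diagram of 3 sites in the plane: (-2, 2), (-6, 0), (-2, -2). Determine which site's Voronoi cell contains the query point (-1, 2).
Nearest site = (-2, 2)

The Voronoi cell of site s contains exactly those query points closer to s than to any other site. Compute squared distances from q = (-1, 2) to each site:
  (-2 − -1)² + (2 − 2)² = 1
  (-2 − -1)² + (-2 − 2)² = 17
  (-6 − -1)² + (0 − 2)² = 29
Minimum is attained by (-2, 2), so q lies in its Voronoi cell.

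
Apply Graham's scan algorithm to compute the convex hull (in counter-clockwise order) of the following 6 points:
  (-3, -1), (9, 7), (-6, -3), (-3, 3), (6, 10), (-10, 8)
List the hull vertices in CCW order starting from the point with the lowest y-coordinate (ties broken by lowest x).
Hull (CCW) = [(-6, -3), (9, 7), (6, 10), (-10, 8)]

Graham scan procedure:
  1. Find the pivot p₀ = point with lowest y (tie → lowest x): (-6, -3).
  2. Sort the remaining points by polar angle around p₀.
  3. Walk through sorted points, maintaining a stack; pop the top while the last three entries make a non-left turn (cross product ≤ 0).
  4. Final stack is the convex hull in CCW order: (-6, -3), (9, 7), (6, 10), (-10, 8).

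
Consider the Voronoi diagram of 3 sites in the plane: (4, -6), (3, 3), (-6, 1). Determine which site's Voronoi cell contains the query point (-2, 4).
Nearest site = (-6, 1)

The Voronoi cell of site s contains exactly those query points closer to s than to any other site. Compute squared distances from q = (-2, 4) to each site:
  (-6 − -2)² + (1 − 4)² = 25
  (3 − -2)² + (3 − 4)² = 26
  (4 − -2)² + (-6 − 4)² = 136
Minimum is attained by (-6, 1), so q lies in its Voronoi cell.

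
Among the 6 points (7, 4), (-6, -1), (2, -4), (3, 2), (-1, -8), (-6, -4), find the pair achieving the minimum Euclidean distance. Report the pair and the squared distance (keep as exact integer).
Pair = ((-6, -1), (-6, -4)); squared distance = 9

Compute all C(6, 2) = 15 pairwise squared distances (x_i − x_j)² + (y_i − y_j)². The minimum is 9, attained by the pair ((-6, -1), (-6, -4)).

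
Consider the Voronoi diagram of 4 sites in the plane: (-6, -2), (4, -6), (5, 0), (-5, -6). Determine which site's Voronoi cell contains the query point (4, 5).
Nearest site = (5, 0)

The Voronoi cell of site s contains exactly those query points closer to s than to any other site. Compute squared distances from q = (4, 5) to each site:
  (5 − 4)² + (0 − 5)² = 26
  (4 − 4)² + (-6 − 5)² = 121
  (-6 − 4)² + (-2 − 5)² = 149
  (-5 − 4)² + (-6 − 5)² = 202
Minimum is attained by (5, 0), so q lies in its Voronoi cell.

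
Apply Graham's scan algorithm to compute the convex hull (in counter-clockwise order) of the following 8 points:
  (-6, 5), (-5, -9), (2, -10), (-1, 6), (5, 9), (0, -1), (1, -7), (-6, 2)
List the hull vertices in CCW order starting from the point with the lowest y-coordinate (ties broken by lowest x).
Hull (CCW) = [(2, -10), (5, 9), (-6, 5), (-6, 2), (-5, -9)]

Graham scan procedure:
  1. Find the pivot p₀ = point with lowest y (tie → lowest x): (2, -10).
  2. Sort the remaining points by polar angle around p₀.
  3. Walk through sorted points, maintaining a stack; pop the top while the last three entries make a non-left turn (cross product ≤ 0).
  4. Final stack is the convex hull in CCW order: (2, -10), (5, 9), (-6, 5), (-6, 2), (-5, -9).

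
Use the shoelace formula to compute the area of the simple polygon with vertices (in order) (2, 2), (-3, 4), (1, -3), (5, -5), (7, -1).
Area = 75/2

Shoelace formula: Area = (1/2) |Σ_i (x_i · y_{i+1} − x_{i+1} · y_i)| (indices mod n). Compute each cross term:
  (2)(4) − (-3)(2) = 14
  (-3)(-3) − (1)(4) = 5
  (1)(-5) − (5)(-3) = 10
  (5)(-1) − (7)(-5) = 30
  (7)(2) − (2)(-1) = 16
Sum = 75, so (signed) Area = 75/2 = 75/2, |Area| = 75/2.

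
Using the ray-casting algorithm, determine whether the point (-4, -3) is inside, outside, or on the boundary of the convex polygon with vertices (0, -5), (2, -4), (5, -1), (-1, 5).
The point (-4, -3) lies strictly outside the polygon

Cast a horizontal ray to the right from the query point and count how many polygon edges it crosses (each edge strictly once or zero times, handled with the usual half-open convention). 
Parity of crossings → even ⇒ outside.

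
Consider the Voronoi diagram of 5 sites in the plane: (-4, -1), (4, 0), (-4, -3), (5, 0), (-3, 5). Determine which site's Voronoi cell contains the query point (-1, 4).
Nearest site = (-3, 5)

The Voronoi cell of site s contains exactly those query points closer to s than to any other site. Compute squared distances from q = (-1, 4) to each site:
  (-3 − -1)² + (5 − 4)² = 5
  (-4 − -1)² + (-1 − 4)² = 34
  (4 − -1)² + (0 − 4)² = 41
  (5 − -1)² + (0 − 4)² = 52
  (-4 − -1)² + (-3 − 4)² = 58
Minimum is attained by (-3, 5), so q lies in its Voronoi cell.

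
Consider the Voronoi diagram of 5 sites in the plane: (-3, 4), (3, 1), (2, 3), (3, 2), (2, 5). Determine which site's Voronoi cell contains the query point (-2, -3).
Nearest site = (3, 1)

The Voronoi cell of site s contains exactly those query points closer to s than to any other site. Compute squared distances from q = (-2, -3) to each site:
  (3 − -2)² + (1 − -3)² = 41
  (-3 − -2)² + (4 − -3)² = 50
  (3 − -2)² + (2 − -3)² = 50
  (2 − -2)² + (3 − -3)² = 52
  (2 − -2)² + (5 − -3)² = 80
Minimum is attained by (3, 1), so q lies in its Voronoi cell.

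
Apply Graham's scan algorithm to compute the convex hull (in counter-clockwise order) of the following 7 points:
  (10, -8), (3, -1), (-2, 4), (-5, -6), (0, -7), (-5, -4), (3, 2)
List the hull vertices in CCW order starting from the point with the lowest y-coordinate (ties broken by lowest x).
Hull (CCW) = [(10, -8), (3, 2), (-2, 4), (-5, -4), (-5, -6), (0, -7)]

Graham scan procedure:
  1. Find the pivot p₀ = point with lowest y (tie → lowest x): (10, -8).
  2. Sort the remaining points by polar angle around p₀.
  3. Walk through sorted points, maintaining a stack; pop the top while the last three entries make a non-left turn (cross product ≤ 0).
  4. Final stack is the convex hull in CCW order: (10, -8), (3, 2), (-2, 4), (-5, -4), (-5, -6), (0, -7).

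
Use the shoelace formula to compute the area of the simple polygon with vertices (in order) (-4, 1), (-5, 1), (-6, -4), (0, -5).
Area = 37/2

Shoelace formula: Area = (1/2) |Σ_i (x_i · y_{i+1} − x_{i+1} · y_i)| (indices mod n). Compute each cross term:
  (-4)(1) − (-5)(1) = 1
  (-5)(-4) − (-6)(1) = 26
  (-6)(-5) − (0)(-4) = 30
  (0)(1) − (-4)(-5) = -20
Sum = 37, so (signed) Area = 37/2 = 37/2, |Area| = 37/2.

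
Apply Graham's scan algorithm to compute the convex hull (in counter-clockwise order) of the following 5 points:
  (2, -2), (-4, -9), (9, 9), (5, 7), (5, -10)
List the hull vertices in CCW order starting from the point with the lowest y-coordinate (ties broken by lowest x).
Hull (CCW) = [(5, -10), (9, 9), (5, 7), (-4, -9)]

Graham scan procedure:
  1. Find the pivot p₀ = point with lowest y (tie → lowest x): (5, -10).
  2. Sort the remaining points by polar angle around p₀.
  3. Walk through sorted points, maintaining a stack; pop the top while the last three entries make a non-left turn (cross product ≤ 0).
  4. Final stack is the convex hull in CCW order: (5, -10), (9, 9), (5, 7), (-4, -9).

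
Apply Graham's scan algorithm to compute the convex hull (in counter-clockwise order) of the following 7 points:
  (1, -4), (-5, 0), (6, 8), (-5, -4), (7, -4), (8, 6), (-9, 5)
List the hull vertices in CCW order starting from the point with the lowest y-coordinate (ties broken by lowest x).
Hull (CCW) = [(-5, -4), (7, -4), (8, 6), (6, 8), (-9, 5)]

Graham scan procedure:
  1. Find the pivot p₀ = point with lowest y (tie → lowest x): (-5, -4).
  2. Sort the remaining points by polar angle around p₀.
  3. Walk through sorted points, maintaining a stack; pop the top while the last three entries make a non-left turn (cross product ≤ 0).
  4. Final stack is the convex hull in CCW order: (-5, -4), (7, -4), (8, 6), (6, 8), (-9, 5).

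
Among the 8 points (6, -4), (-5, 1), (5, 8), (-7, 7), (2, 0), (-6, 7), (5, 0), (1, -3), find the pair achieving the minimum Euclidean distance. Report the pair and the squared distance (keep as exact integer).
Pair = ((-7, 7), (-6, 7)); squared distance = 1

Compute all C(8, 2) = 28 pairwise squared distances (x_i − x_j)² + (y_i − y_j)². The minimum is 1, attained by the pair ((-7, 7), (-6, 7)).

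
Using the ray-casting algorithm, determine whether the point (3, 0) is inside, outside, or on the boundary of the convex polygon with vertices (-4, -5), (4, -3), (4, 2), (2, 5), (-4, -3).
The point (3, 0) lies strictly inside the polygon

Cast a horizontal ray to the right from the query point and count how many polygon edges it crosses (each edge strictly once or zero times, handled with the usual half-open convention). 
Parity of crossings → odd ⇒ inside.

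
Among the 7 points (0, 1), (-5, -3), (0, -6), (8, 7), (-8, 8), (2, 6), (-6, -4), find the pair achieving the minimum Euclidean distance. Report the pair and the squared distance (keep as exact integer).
Pair = ((-5, -3), (-6, -4)); squared distance = 2

Compute all C(7, 2) = 21 pairwise squared distances (x_i − x_j)² + (y_i − y_j)². The minimum is 2, attained by the pair ((-5, -3), (-6, -4)).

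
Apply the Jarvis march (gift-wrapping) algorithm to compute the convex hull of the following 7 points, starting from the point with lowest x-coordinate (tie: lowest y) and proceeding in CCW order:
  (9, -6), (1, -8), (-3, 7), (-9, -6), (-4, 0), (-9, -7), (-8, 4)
Hull (CCW) = [(-9, -7), (1, -8), (9, -6), (-3, 7), (-8, 4), (-9, -6)]

Jarvis march: at each step, from the current hull vertex p, select the next vertex q as the point such that every other point lies strictly to the left of (or on) the directed line p → q. (Equivalently: for every other point r, the cross product (q − p) × (r − p) ≥ 0.)
Starting point (lowest x, tie lowest y): (-9, -7). Wrap until returning to start. Resulting hull: (-9, -7), (1, -8), (9, -6), (-3, 7), (-8, 4), (-9, -6).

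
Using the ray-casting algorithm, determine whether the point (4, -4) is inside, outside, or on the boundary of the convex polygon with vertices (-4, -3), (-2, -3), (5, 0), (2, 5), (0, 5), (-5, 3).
The point (4, -4) lies strictly outside the polygon

Cast a horizontal ray to the right from the query point and count how many polygon edges it crosses (each edge strictly once or zero times, handled with the usual half-open convention). 
Parity of crossings → even ⇒ outside.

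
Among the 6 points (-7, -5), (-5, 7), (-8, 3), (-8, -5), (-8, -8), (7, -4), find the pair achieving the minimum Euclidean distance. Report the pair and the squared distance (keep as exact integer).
Pair = ((-7, -5), (-8, -5)); squared distance = 1

Compute all C(6, 2) = 15 pairwise squared distances (x_i − x_j)² + (y_i − y_j)². The minimum is 1, attained by the pair ((-7, -5), (-8, -5)).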